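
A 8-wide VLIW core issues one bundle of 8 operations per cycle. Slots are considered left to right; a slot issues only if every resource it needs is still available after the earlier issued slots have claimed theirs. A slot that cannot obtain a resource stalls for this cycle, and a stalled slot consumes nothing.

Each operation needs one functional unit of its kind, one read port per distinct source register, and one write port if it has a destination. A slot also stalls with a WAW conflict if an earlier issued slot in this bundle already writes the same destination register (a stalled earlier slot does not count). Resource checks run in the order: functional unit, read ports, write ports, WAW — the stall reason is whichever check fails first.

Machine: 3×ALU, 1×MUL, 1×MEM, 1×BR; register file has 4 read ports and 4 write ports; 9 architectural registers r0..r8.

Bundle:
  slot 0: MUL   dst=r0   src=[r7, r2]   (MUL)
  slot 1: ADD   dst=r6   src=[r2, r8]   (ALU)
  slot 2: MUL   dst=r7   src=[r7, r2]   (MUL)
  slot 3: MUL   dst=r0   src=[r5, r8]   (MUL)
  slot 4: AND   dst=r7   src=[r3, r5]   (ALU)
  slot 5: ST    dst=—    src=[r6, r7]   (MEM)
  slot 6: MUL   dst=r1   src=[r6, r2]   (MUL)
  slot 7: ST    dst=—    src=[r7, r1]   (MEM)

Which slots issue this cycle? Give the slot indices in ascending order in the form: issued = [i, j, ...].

#0 MUL src=r7,r2 dispatched  <A:3 Mu:0 Ld:1 B:1 rd:2 wr:3>
#1 ALU src=r2,r8 dispatched  <A:2 Mu:0 Ld:1 B:1 rd:0 wr:2>
#2 MUL src=r7,r2 held:FU  <A:2 Mu:0 Ld:1 B:1 rd:0 wr:2>
#3 MUL src=r5,r8 held:FU  <A:2 Mu:0 Ld:1 B:1 rd:0 wr:2>
#4 ALU src=r3,r5 held:RD_PORT  <A:2 Mu:0 Ld:1 B:1 rd:0 wr:2>
#5 MEM src=r6,r7 held:RD_PORT  <A:2 Mu:0 Ld:1 B:1 rd:0 wr:2>
#6 MUL src=r6,r2 held:FU  <A:2 Mu:0 Ld:1 B:1 rd:0 wr:2>
#7 MEM src=r7,r1 held:RD_PORT  <A:2 Mu:0 Ld:1 B:1 rd:0 wr:2>

issued = [0, 1]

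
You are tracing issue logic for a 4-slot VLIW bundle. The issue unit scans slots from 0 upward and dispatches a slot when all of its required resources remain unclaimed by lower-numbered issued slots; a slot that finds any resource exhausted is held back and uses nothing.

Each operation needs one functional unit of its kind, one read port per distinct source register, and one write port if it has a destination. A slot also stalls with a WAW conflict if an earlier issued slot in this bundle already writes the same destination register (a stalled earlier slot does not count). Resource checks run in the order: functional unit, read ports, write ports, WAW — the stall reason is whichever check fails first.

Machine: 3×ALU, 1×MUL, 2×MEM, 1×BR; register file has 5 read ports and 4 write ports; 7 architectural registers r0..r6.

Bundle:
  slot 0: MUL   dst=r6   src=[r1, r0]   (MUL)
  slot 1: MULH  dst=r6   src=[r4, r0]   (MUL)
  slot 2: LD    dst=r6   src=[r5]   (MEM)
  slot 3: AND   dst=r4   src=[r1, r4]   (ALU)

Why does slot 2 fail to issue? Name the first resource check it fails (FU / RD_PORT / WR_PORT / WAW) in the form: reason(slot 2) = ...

reason(slot 2) = WAW

  0. MUL→r6 ⇒ go  {3A/0Mu/2Ld/1B | 3r 3w}
  1. MUL→r6 ⇒ no(FU)  {3A/0Mu/2Ld/1B | 3r 3w}
  2. MEM→r6 ⇒ no(WAW)  {3A/0Mu/2Ld/1B | 3r 3w}
  3. ALU→r4 ⇒ go  {2A/0Mu/2Ld/1B | 1r 2w}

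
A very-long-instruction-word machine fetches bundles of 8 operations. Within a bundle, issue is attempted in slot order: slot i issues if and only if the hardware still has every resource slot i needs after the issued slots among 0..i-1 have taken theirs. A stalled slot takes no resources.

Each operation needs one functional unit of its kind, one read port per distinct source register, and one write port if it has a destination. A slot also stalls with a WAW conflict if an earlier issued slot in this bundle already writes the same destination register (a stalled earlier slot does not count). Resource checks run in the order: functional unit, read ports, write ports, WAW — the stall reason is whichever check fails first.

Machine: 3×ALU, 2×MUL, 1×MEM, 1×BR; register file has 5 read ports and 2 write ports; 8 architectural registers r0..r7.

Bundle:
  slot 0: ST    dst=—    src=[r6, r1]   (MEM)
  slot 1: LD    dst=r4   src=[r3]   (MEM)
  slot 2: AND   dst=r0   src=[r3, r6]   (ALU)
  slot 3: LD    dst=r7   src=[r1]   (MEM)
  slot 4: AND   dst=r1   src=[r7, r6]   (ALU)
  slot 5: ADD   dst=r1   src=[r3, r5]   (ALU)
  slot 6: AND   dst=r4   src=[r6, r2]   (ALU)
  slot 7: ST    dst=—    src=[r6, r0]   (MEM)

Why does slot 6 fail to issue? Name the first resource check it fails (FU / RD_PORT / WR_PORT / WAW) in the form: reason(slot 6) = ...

[0] MEM needs rd=2 wr=0: ok; after: ALU=3 MUL=2 MEM=0 BR=1, R=3, W=2
[1] MEM needs rd=1 wr=1: FU; after: ALU=3 MUL=2 MEM=0 BR=1, R=3, W=2
[2] ALU needs rd=2 wr=1: ok; after: ALU=2 MUL=2 MEM=0 BR=1, R=1, W=1
[3] MEM needs rd=1 wr=1: FU; after: ALU=2 MUL=2 MEM=0 BR=1, R=1, W=1
[4] ALU needs rd=2 wr=1: RD_PORT; after: ALU=2 MUL=2 MEM=0 BR=1, R=1, W=1
[5] ALU needs rd=2 wr=1: RD_PORT; after: ALU=2 MUL=2 MEM=0 BR=1, R=1, W=1
[6] ALU needs rd=2 wr=1: RD_PORT; after: ALU=2 MUL=2 MEM=0 BR=1, R=1, W=1
[7] MEM needs rd=2 wr=0: FU; after: ALU=2 MUL=2 MEM=0 BR=1, R=1, W=1

reason(slot 6) = RD_PORT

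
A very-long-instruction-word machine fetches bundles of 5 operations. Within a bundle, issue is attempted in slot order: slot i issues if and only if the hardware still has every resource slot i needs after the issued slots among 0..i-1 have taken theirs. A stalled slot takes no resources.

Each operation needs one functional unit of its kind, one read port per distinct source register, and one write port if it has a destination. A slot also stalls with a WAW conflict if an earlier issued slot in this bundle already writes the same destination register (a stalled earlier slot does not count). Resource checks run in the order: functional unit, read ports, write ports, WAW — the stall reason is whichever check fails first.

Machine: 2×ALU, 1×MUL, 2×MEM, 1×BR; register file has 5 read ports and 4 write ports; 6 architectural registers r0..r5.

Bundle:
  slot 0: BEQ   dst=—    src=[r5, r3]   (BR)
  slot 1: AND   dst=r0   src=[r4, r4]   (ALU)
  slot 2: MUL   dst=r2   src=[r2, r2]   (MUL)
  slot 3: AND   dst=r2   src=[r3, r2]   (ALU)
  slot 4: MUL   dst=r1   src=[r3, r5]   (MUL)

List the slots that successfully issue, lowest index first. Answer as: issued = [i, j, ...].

issued = [0, 1, 2]

[0] BR needs rd=2 wr=0: ok; after: ALU=2 MUL=1 MEM=2 BR=0, R=3, W=4
[1] ALU needs rd=1 wr=1: ok; after: ALU=1 MUL=1 MEM=2 BR=0, R=2, W=3
[2] MUL needs rd=1 wr=1: ok; after: ALU=1 MUL=0 MEM=2 BR=0, R=1, W=2
[3] ALU needs rd=2 wr=1: RD_PORT; after: ALU=1 MUL=0 MEM=2 BR=0, R=1, W=2
[4] MUL needs rd=2 wr=1: FU; after: ALU=1 MUL=0 MEM=2 BR=0, R=1, W=2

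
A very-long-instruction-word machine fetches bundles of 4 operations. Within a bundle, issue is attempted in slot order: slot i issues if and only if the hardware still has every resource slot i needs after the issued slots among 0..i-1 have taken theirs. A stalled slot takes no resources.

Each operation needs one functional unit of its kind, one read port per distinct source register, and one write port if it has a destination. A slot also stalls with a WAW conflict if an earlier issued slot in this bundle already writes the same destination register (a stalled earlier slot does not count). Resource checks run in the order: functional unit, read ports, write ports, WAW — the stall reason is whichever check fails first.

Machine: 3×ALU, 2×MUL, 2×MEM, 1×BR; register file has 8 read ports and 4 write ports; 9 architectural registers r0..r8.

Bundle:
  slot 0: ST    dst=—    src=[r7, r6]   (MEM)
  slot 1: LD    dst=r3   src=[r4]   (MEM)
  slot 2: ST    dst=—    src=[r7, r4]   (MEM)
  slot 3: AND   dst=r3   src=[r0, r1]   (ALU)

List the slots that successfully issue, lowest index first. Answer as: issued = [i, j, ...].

issued = [0, 1]

#0 MEM src=r7,r6 dispatched  <A:3 Mu:2 Ld:1 B:1 rd:6 wr:4>
#1 MEM src=r4 dispatched  <A:3 Mu:2 Ld:0 B:1 rd:5 wr:3>
#2 MEM src=r7,r4 held:FU  <A:3 Mu:2 Ld:0 B:1 rd:5 wr:3>
#3 ALU src=r0,r1 held:WAW  <A:3 Mu:2 Ld:0 B:1 rd:5 wr:3>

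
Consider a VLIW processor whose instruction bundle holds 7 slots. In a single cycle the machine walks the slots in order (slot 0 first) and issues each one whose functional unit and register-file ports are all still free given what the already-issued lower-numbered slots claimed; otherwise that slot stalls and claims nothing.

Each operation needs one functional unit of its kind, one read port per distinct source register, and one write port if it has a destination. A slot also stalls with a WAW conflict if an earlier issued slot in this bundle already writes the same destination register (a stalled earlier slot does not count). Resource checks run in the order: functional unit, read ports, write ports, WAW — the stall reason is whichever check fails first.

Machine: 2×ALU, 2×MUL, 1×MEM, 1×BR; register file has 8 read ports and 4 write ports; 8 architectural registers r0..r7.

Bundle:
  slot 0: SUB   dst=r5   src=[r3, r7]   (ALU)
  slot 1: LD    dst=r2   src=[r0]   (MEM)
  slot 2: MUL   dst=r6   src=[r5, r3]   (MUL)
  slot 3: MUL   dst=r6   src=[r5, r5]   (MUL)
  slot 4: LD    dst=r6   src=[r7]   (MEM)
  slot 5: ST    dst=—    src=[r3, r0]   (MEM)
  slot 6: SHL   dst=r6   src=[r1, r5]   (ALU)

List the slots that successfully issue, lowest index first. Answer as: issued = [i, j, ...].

issued = [0, 1, 2]

#0 ALU src=r3,r7 dispatched  <A:1 Mu:2 Ld:1 B:1 rd:6 wr:3>
#1 MEM src=r0 dispatched  <A:1 Mu:2 Ld:0 B:1 rd:5 wr:2>
#2 MUL src=r5,r3 dispatched  <A:1 Mu:1 Ld:0 B:1 rd:3 wr:1>
#3 MUL src=r5,r5 held:WAW  <A:1 Mu:1 Ld:0 B:1 rd:3 wr:1>
#4 MEM src=r7 held:FU  <A:1 Mu:1 Ld:0 B:1 rd:3 wr:1>
#5 MEM src=r3,r0 held:FU  <A:1 Mu:1 Ld:0 B:1 rd:3 wr:1>
#6 ALU src=r1,r5 held:WAW  <A:1 Mu:1 Ld:0 B:1 rd:3 wr:1>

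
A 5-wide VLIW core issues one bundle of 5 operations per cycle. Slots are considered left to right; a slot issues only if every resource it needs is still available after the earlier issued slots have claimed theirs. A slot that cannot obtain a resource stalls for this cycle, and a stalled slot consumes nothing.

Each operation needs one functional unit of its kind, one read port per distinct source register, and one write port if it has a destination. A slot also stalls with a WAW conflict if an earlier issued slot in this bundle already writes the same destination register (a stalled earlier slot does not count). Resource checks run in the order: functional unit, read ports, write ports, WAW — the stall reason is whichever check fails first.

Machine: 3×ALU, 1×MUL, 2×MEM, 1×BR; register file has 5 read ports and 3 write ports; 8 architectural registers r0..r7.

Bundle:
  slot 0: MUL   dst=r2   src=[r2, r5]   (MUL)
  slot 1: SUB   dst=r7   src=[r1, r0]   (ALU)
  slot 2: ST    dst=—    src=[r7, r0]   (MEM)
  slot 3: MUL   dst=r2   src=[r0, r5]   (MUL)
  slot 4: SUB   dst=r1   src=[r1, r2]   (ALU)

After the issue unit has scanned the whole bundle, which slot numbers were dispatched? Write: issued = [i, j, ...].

(0) want 1×MUL +2rd +1wr — yes → AL3|MU0|ME2|BR1|rd3|wr2
(1) want 1×ALU +2rd +1wr — yes → AL2|MU0|ME2|BR1|rd1|wr1
(2) want 1×MEM +2rd +0wr — RD_PORT → AL2|MU0|ME2|BR1|rd1|wr1
(3) want 1×MUL +2rd +1wr — FU → AL2|MU0|ME2|BR1|rd1|wr1
(4) want 1×ALU +2rd +1wr — RD_PORT → AL2|MU0|ME2|BR1|rd1|wr1

issued = [0, 1]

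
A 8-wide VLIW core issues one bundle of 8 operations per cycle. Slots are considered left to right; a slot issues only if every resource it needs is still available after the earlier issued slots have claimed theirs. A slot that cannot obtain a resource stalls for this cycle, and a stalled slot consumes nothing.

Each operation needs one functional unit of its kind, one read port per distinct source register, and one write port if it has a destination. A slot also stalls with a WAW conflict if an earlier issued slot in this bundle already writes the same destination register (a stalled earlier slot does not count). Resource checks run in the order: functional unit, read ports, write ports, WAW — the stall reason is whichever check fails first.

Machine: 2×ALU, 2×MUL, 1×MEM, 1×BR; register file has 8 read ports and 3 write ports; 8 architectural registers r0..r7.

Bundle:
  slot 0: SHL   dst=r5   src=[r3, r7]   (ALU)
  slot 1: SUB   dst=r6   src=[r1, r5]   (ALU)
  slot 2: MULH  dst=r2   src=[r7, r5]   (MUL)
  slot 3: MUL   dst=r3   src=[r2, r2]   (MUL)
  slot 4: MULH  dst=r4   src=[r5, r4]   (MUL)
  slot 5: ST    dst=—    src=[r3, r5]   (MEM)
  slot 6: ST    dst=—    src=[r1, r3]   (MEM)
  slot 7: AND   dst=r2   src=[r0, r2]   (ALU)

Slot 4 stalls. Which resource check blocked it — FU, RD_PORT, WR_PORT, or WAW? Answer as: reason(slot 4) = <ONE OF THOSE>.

reason(slot 4) = WR_PORT

slot 0 (ALU): ISSUE — free A1,Mu2,Ld1,B1 rp6 wp2
slot 1 (ALU): ISSUE — free A0,Mu2,Ld1,B1 rp4 wp1
slot 2 (MUL): ISSUE — free A0,Mu1,Ld1,B1 rp2 wp0
slot 3 (MUL): stall WR_PORT — free A0,Mu1,Ld1,B1 rp2 wp0
slot 4 (MUL): stall WR_PORT — free A0,Mu1,Ld1,B1 rp2 wp0
slot 5 (MEM): ISSUE — free A0,Mu1,Ld0,B1 rp0 wp0
slot 6 (MEM): stall FU — free A0,Mu1,Ld0,B1 rp0 wp0
slot 7 (ALU): stall FU — free A0,Mu1,Ld0,B1 rp0 wp0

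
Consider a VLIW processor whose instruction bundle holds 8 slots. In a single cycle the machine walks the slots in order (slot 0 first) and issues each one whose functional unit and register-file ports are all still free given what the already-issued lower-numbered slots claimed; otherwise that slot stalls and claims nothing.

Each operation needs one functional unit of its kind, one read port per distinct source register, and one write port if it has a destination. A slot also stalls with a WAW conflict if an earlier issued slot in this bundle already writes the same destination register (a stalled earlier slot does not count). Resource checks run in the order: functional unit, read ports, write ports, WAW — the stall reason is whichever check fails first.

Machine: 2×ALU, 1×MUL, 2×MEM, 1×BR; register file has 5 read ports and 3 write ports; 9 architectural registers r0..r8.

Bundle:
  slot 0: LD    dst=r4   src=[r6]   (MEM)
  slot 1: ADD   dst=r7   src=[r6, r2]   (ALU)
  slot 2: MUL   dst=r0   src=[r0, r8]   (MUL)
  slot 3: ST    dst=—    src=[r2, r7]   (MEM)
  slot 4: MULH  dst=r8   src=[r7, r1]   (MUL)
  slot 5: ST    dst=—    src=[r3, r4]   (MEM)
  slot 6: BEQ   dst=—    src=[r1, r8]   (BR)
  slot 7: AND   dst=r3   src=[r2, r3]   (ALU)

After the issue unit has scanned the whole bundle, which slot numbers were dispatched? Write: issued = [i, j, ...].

(0) want 1×MEM +1rd +1wr — yes → AL2|MU1|ME1|BR1|rd4|wr2
(1) want 1×ALU +2rd +1wr — yes → AL1|MU1|ME1|BR1|rd2|wr1
(2) want 1×MUL +2rd +1wr — yes → AL1|MU0|ME1|BR1|rd0|wr0
(3) want 1×MEM +2rd +0wr — RD_PORT → AL1|MU0|ME1|BR1|rd0|wr0
(4) want 1×MUL +2rd +1wr — FU → AL1|MU0|ME1|BR1|rd0|wr0
(5) want 1×MEM +2rd +0wr — RD_PORT → AL1|MU0|ME1|BR1|rd0|wr0
(6) want 1×BR +2rd +0wr — RD_PORT → AL1|MU0|ME1|BR1|rd0|wr0
(7) want 1×ALU +2rd +1wr — RD_PORT → AL1|MU0|ME1|BR1|rd0|wr0

issued = [0, 1, 2]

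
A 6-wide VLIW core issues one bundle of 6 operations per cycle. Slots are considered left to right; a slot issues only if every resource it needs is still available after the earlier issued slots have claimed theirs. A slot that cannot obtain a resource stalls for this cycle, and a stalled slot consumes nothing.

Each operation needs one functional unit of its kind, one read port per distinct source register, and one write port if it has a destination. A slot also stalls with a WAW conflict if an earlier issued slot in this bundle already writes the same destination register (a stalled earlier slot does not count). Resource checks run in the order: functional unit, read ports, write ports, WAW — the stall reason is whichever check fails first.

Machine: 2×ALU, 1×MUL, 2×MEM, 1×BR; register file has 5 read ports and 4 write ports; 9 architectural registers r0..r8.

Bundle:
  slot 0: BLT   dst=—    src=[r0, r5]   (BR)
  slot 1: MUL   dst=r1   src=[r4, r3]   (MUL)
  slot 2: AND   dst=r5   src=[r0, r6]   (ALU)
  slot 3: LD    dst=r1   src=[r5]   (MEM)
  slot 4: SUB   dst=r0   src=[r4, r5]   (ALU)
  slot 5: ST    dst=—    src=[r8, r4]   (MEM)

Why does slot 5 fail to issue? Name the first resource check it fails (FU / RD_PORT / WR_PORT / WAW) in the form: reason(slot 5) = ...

reason(slot 5) = RD_PORT

slot 0 (BR): ISSUE — free A2,Mu1,Ld2,B0 rp3 wp4
slot 1 (MUL): ISSUE — free A2,Mu0,Ld2,B0 rp1 wp3
slot 2 (ALU): stall RD_PORT — free A2,Mu0,Ld2,B0 rp1 wp3
slot 3 (MEM): stall WAW — free A2,Mu0,Ld2,B0 rp1 wp3
slot 4 (ALU): stall RD_PORT — free A2,Mu0,Ld2,B0 rp1 wp3
slot 5 (MEM): stall RD_PORT — free A2,Mu0,Ld2,B0 rp1 wp3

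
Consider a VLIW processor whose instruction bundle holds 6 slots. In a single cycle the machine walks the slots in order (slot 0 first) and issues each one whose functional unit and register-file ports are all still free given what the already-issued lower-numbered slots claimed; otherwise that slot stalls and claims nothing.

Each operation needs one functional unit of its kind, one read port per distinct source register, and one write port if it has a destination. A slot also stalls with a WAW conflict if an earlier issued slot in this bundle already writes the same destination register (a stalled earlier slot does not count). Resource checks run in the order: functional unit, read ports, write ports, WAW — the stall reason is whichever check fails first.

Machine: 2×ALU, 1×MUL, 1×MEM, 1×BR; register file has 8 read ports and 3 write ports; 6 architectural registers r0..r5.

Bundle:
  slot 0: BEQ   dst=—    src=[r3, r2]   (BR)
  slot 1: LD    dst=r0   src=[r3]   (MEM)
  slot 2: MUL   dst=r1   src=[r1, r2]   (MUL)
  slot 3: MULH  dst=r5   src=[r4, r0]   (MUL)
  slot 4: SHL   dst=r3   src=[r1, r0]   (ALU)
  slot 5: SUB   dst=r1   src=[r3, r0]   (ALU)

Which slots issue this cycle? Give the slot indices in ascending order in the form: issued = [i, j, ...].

issued = [0, 1, 2, 4]

#0 BR src=r3,r2 dispatched  <A:2 Mu:1 Ld:1 B:0 rd:6 wr:3>
#1 MEM src=r3 dispatched  <A:2 Mu:1 Ld:0 B:0 rd:5 wr:2>
#2 MUL src=r1,r2 dispatched  <A:2 Mu:0 Ld:0 B:0 rd:3 wr:1>
#3 MUL src=r4,r0 held:FU  <A:2 Mu:0 Ld:0 B:0 rd:3 wr:1>
#4 ALU src=r1,r0 dispatched  <A:1 Mu:0 Ld:0 B:0 rd:1 wr:0>
#5 ALU src=r3,r0 held:RD_PORT  <A:1 Mu:0 Ld:0 B:0 rd:1 wr:0>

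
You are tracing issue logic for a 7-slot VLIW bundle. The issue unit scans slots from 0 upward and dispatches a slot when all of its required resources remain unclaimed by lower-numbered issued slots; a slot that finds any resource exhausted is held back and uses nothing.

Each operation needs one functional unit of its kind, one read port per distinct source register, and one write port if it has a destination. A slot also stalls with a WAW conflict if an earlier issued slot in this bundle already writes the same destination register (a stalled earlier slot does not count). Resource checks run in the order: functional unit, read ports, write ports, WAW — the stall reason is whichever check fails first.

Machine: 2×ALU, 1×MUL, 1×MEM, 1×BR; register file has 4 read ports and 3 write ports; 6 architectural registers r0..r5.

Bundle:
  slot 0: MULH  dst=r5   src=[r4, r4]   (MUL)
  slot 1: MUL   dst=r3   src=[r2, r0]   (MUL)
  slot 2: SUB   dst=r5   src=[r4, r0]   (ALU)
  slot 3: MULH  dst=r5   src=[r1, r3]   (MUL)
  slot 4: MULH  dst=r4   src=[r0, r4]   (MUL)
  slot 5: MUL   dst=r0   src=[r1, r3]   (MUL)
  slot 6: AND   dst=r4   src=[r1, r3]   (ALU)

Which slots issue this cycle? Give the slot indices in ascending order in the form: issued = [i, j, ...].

issued = [0, 6]

  0. MUL→r5 ⇒ go  {2A/0Mu/1Ld/1B | 3r 2w}
  1. MUL→r3 ⇒ no(FU)  {2A/0Mu/1Ld/1B | 3r 2w}
  2. ALU→r5 ⇒ no(WAW)  {2A/0Mu/1Ld/1B | 3r 2w}
  3. MUL→r5 ⇒ no(FU)  {2A/0Mu/1Ld/1B | 3r 2w}
  4. MUL→r4 ⇒ no(FU)  {2A/0Mu/1Ld/1B | 3r 2w}
  5. MUL→r0 ⇒ no(FU)  {2A/0Mu/1Ld/1B | 3r 2w}
  6. ALU→r4 ⇒ go  {1A/0Mu/1Ld/1B | 1r 1w}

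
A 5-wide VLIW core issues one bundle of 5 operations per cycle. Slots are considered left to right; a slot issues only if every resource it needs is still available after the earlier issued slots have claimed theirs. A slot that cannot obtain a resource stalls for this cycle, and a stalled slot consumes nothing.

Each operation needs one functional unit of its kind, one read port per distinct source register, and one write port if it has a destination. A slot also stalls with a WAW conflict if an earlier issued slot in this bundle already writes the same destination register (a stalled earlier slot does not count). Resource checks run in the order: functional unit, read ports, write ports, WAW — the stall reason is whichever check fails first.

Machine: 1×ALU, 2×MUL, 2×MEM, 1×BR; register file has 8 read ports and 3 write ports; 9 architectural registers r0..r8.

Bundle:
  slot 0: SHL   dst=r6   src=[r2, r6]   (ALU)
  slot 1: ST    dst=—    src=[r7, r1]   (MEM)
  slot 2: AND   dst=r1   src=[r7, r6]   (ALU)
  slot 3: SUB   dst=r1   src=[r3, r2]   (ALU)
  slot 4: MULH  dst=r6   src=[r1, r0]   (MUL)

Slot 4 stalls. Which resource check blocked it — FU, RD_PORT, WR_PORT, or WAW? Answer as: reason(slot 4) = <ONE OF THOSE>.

(0) want 1×ALU +2rd +1wr — yes → AL0|MU2|ME2|BR1|rd6|wr2
(1) want 1×MEM +2rd +0wr — yes → AL0|MU2|ME1|BR1|rd4|wr2
(2) want 1×ALU +2rd +1wr — FU → AL0|MU2|ME1|BR1|rd4|wr2
(3) want 1×ALU +2rd +1wr — FU → AL0|MU2|ME1|BR1|rd4|wr2
(4) want 1×MUL +2rd +1wr — WAW → AL0|MU2|ME1|BR1|rd4|wr2

reason(slot 4) = WAW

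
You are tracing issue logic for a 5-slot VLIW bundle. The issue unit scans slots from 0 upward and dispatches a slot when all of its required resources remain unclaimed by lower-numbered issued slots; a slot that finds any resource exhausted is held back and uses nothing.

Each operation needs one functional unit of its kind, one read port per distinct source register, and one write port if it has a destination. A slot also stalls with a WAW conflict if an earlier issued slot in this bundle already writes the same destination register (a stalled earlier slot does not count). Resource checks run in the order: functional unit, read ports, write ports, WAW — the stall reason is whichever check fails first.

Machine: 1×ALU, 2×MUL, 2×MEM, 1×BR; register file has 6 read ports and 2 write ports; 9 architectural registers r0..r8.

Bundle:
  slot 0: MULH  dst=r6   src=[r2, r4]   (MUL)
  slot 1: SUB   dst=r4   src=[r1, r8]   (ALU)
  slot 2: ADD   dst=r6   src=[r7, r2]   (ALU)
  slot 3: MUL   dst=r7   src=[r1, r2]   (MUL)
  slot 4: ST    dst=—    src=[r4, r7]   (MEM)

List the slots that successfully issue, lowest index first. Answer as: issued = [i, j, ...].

issued = [0, 1, 4]

  0. MUL→r6 ⇒ go  {1A/1Mu/2Ld/1B | 4r 1w}
  1. ALU→r4 ⇒ go  {0A/1Mu/2Ld/1B | 2r 0w}
  2. ALU→r6 ⇒ no(FU)  {0A/1Mu/2Ld/1B | 2r 0w}
  3. MUL→r7 ⇒ no(WR_PORT)  {0A/1Mu/2Ld/1B | 2r 0w}
  4. MEM ⇒ go  {0A/1Mu/1Ld/1B | 0r 0w}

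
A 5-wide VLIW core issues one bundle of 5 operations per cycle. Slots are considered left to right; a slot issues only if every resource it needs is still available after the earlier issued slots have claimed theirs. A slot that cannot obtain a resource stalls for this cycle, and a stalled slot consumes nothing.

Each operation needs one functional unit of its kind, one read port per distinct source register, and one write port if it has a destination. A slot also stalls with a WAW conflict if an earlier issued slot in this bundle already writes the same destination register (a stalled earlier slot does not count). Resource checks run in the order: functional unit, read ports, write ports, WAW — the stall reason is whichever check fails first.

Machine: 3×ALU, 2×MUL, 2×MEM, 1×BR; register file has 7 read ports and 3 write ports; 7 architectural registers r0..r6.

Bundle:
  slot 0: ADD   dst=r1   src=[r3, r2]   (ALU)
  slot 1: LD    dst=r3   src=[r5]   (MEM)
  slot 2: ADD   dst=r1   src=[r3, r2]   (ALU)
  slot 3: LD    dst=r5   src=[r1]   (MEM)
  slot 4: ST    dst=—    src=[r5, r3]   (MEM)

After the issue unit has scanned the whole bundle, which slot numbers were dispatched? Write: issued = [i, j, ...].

  0. ALU→r1 ⇒ go  {2A/2Mu/2Ld/1B | 5r 2w}
  1. MEM→r3 ⇒ go  {2A/2Mu/1Ld/1B | 4r 1w}
  2. ALU→r1 ⇒ no(WAW)  {2A/2Mu/1Ld/1B | 4r 1w}
  3. MEM→r5 ⇒ go  {2A/2Mu/0Ld/1B | 3r 0w}
  4. MEM ⇒ no(FU)  {2A/2Mu/0Ld/1B | 3r 0w}

issued = [0, 1, 3]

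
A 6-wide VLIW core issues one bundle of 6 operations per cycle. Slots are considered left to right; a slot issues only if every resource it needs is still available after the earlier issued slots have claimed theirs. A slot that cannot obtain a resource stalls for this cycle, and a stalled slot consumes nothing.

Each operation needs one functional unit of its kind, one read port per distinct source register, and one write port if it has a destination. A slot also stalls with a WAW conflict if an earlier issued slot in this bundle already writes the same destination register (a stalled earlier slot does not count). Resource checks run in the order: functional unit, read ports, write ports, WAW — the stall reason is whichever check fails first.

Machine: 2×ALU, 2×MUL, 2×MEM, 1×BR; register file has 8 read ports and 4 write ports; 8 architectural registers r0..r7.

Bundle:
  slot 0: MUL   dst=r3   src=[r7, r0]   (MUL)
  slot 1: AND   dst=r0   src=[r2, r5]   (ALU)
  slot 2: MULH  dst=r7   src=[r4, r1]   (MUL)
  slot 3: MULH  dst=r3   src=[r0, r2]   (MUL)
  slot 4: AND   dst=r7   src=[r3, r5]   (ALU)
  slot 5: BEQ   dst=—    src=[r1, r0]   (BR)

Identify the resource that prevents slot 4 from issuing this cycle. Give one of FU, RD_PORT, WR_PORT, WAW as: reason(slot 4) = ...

reason(slot 4) = WAW

  0. MUL→r3 ⇒ go  {2A/1Mu/2Ld/1B | 6r 3w}
  1. ALU→r0 ⇒ go  {1A/1Mu/2Ld/1B | 4r 2w}
  2. MUL→r7 ⇒ go  {1A/0Mu/2Ld/1B | 2r 1w}
  3. MUL→r3 ⇒ no(FU)  {1A/0Mu/2Ld/1B | 2r 1w}
  4. ALU→r7 ⇒ no(WAW)  {1A/0Mu/2Ld/1B | 2r 1w}
  5. BR ⇒ go  {1A/0Mu/2Ld/0B | 0r 1w}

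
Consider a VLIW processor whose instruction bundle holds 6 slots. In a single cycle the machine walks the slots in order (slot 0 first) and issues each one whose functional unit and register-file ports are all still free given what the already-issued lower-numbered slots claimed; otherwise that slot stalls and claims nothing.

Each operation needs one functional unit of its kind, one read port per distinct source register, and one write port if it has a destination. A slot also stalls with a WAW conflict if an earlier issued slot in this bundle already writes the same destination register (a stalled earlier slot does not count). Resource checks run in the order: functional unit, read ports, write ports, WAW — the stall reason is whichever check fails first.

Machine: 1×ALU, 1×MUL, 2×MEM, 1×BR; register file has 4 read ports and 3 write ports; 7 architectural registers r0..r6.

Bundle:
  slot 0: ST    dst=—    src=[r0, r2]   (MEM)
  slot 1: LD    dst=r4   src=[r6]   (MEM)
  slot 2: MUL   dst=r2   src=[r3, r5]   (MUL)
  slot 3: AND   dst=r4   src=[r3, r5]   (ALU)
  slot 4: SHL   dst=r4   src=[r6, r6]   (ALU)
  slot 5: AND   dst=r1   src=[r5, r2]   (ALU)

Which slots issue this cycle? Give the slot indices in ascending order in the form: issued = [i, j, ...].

#0 MEM src=r0,r2 dispatched  <A:1 Mu:1 Ld:1 B:1 rd:2 wr:3>
#1 MEM src=r6 dispatched  <A:1 Mu:1 Ld:0 B:1 rd:1 wr:2>
#2 MUL src=r3,r5 held:RD_PORT  <A:1 Mu:1 Ld:0 B:1 rd:1 wr:2>
#3 ALU src=r3,r5 held:RD_PORT  <A:1 Mu:1 Ld:0 B:1 rd:1 wr:2>
#4 ALU src=r6,r6 held:WAW  <A:1 Mu:1 Ld:0 B:1 rd:1 wr:2>
#5 ALU src=r5,r2 held:RD_PORT  <A:1 Mu:1 Ld:0 B:1 rd:1 wr:2>

issued = [0, 1]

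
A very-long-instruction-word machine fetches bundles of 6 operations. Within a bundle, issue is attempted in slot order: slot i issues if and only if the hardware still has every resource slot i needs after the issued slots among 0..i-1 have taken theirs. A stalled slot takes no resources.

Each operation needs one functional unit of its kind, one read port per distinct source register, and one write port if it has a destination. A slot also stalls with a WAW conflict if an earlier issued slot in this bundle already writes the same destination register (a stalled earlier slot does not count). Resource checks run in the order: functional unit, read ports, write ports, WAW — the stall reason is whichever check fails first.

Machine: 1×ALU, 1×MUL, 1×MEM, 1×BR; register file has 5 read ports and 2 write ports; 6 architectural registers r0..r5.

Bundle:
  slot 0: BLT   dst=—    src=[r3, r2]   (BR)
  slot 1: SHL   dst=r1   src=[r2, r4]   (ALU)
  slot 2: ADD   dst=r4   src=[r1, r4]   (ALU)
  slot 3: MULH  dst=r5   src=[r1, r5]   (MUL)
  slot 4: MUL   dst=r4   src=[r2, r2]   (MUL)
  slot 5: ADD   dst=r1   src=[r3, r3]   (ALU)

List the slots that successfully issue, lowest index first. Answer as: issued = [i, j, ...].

issued = [0, 1, 4]

slot 0 (BR): ISSUE — free A1,Mu1,Ld1,B0 rp3 wp2
slot 1 (ALU): ISSUE — free A0,Mu1,Ld1,B0 rp1 wp1
slot 2 (ALU): stall FU — free A0,Mu1,Ld1,B0 rp1 wp1
slot 3 (MUL): stall RD_PORT — free A0,Mu1,Ld1,B0 rp1 wp1
slot 4 (MUL): ISSUE — free A0,Mu0,Ld1,B0 rp0 wp0
slot 5 (ALU): stall FU — free A0,Mu0,Ld1,B0 rp0 wp0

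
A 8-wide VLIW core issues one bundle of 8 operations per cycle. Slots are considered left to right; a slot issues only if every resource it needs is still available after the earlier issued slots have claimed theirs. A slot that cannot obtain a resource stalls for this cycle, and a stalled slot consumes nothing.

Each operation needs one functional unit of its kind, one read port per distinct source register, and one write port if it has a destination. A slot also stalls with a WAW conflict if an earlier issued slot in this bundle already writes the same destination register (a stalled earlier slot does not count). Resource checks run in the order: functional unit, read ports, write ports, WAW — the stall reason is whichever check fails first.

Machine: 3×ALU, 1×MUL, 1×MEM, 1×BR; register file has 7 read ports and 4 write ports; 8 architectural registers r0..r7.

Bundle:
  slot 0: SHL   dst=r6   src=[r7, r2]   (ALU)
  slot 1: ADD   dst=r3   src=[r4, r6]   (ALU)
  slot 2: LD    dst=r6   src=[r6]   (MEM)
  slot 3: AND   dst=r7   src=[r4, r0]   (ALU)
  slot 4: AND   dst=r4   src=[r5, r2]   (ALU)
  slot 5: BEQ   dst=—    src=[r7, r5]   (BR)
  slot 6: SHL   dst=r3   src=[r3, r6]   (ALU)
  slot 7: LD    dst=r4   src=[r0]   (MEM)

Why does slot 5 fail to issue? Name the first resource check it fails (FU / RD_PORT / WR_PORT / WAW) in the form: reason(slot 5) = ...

reason(slot 5) = RD_PORT

slot 0 (ALU): ISSUE — free A2,Mu1,Ld1,B1 rp5 wp3
slot 1 (ALU): ISSUE — free A1,Mu1,Ld1,B1 rp3 wp2
slot 2 (MEM): stall WAW — free A1,Mu1,Ld1,B1 rp3 wp2
slot 3 (ALU): ISSUE — free A0,Mu1,Ld1,B1 rp1 wp1
slot 4 (ALU): stall FU — free A0,Mu1,Ld1,B1 rp1 wp1
slot 5 (BR): stall RD_PORT — free A0,Mu1,Ld1,B1 rp1 wp1
slot 6 (ALU): stall FU — free A0,Mu1,Ld1,B1 rp1 wp1
slot 7 (MEM): ISSUE — free A0,Mu1,Ld0,B1 rp0 wp0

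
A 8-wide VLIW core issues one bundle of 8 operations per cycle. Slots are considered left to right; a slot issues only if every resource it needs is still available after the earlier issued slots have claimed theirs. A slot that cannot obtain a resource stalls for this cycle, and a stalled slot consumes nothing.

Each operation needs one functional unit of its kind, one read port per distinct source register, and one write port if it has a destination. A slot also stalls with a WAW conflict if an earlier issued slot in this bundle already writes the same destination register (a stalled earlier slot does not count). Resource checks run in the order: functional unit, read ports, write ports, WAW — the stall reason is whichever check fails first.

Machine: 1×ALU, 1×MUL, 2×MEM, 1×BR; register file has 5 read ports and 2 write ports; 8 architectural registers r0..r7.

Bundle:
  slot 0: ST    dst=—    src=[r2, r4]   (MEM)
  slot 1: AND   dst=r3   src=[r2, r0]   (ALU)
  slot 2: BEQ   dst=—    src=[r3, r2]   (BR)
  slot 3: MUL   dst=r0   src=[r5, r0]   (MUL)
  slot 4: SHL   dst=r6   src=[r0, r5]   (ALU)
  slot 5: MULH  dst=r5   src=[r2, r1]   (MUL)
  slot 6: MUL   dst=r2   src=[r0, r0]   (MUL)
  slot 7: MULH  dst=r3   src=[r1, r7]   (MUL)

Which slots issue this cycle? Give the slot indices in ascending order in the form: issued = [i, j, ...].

issued = [0, 1, 6]

slot 0 (MEM): ISSUE — free A1,Mu1,Ld1,B1 rp3 wp2
slot 1 (ALU): ISSUE — free A0,Mu1,Ld1,B1 rp1 wp1
slot 2 (BR): stall RD_PORT — free A0,Mu1,Ld1,B1 rp1 wp1
slot 3 (MUL): stall RD_PORT — free A0,Mu1,Ld1,B1 rp1 wp1
slot 4 (ALU): stall FU — free A0,Mu1,Ld1,B1 rp1 wp1
slot 5 (MUL): stall RD_PORT — free A0,Mu1,Ld1,B1 rp1 wp1
slot 6 (MUL): ISSUE — free A0,Mu0,Ld1,B1 rp0 wp0
slot 7 (MUL): stall FU — free A0,Mu0,Ld1,B1 rp0 wp0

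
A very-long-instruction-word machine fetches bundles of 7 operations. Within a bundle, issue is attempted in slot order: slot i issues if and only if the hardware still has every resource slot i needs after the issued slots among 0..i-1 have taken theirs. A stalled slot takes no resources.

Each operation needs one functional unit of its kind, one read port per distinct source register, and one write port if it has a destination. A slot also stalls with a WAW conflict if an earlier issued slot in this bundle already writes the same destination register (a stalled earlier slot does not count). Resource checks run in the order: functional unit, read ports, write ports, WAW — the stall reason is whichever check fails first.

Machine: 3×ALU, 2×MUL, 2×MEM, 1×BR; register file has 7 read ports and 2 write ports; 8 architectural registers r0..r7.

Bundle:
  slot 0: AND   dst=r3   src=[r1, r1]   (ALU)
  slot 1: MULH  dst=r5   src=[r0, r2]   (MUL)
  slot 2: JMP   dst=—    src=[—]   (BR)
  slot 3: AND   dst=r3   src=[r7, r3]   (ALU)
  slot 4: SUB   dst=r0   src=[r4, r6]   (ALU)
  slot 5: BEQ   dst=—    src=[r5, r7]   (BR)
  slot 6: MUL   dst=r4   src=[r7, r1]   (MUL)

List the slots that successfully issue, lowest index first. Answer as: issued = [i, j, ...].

#0 ALU src=r1,r1 dispatched  <A:2 Mu:2 Ld:2 B:1 rd:6 wr:1>
#1 MUL src=r0,r2 dispatched  <A:2 Mu:1 Ld:2 B:1 rd:4 wr:0>
#2 BR src=- dispatched  <A:2 Mu:1 Ld:2 B:0 rd:4 wr:0>
#3 ALU src=r7,r3 held:WR_PORT  <A:2 Mu:1 Ld:2 B:0 rd:4 wr:0>
#4 ALU src=r4,r6 held:WR_PORT  <A:2 Mu:1 Ld:2 B:0 rd:4 wr:0>
#5 BR src=r5,r7 held:FU  <A:2 Mu:1 Ld:2 B:0 rd:4 wr:0>
#6 MUL src=r7,r1 held:WR_PORT  <A:2 Mu:1 Ld:2 B:0 rd:4 wr:0>

issued = [0, 1, 2]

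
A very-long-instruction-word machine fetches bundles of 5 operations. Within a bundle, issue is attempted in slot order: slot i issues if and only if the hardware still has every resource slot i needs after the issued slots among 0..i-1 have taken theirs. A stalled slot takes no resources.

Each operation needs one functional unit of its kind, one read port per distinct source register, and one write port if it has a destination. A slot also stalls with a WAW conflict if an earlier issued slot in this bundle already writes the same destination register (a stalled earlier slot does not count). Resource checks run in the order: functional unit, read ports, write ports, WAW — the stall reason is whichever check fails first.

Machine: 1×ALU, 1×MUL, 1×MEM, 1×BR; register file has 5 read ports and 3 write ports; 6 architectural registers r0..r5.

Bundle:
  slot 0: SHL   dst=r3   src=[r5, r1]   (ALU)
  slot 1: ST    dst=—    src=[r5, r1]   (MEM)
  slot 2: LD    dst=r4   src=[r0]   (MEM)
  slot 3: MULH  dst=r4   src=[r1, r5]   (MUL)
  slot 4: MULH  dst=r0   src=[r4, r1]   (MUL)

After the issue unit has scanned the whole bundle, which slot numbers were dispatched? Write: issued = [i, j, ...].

  0. ALU→r3 ⇒ go  {0A/1Mu/1Ld/1B | 3r 2w}
  1. MEM ⇒ go  {0A/1Mu/0Ld/1B | 1r 2w}
  2. MEM→r4 ⇒ no(FU)  {0A/1Mu/0Ld/1B | 1r 2w}
  3. MUL→r4 ⇒ no(RD_PORT)  {0A/1Mu/0Ld/1B | 1r 2w}
  4. MUL→r0 ⇒ no(RD_PORT)  {0A/1Mu/0Ld/1B | 1r 2w}

issued = [0, 1]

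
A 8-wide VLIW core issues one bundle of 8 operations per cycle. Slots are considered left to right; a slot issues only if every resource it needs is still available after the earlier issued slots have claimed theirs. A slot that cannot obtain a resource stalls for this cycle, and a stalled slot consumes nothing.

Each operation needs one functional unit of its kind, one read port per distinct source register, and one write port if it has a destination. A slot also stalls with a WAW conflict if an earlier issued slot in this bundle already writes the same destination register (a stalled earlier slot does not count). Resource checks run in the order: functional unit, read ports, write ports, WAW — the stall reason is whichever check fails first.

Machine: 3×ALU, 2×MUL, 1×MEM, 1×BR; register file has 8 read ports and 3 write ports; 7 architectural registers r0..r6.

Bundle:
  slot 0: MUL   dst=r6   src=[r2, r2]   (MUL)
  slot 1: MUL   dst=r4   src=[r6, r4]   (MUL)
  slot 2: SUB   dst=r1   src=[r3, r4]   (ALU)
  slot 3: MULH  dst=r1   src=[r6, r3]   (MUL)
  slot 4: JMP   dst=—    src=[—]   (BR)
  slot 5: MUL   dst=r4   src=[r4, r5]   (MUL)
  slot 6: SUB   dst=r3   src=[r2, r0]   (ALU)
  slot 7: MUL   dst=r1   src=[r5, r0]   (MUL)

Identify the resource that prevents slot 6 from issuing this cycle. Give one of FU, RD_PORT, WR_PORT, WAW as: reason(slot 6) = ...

  0. MUL→r6 ⇒ go  {3A/1Mu/1Ld/1B | 7r 2w}
  1. MUL→r4 ⇒ go  {3A/0Mu/1Ld/1B | 5r 1w}
  2. ALU→r1 ⇒ go  {2A/0Mu/1Ld/1B | 3r 0w}
  3. MUL→r1 ⇒ no(FU)  {2A/0Mu/1Ld/1B | 3r 0w}
  4. BR ⇒ go  {2A/0Mu/1Ld/0B | 3r 0w}
  5. MUL→r4 ⇒ no(FU)  {2A/0Mu/1Ld/0B | 3r 0w}
  6. ALU→r3 ⇒ no(WR_PORT)  {2A/0Mu/1Ld/0B | 3r 0w}
  7. MUL→r1 ⇒ no(FU)  {2A/0Mu/1Ld/0B | 3r 0w}

reason(slot 6) = WR_PORT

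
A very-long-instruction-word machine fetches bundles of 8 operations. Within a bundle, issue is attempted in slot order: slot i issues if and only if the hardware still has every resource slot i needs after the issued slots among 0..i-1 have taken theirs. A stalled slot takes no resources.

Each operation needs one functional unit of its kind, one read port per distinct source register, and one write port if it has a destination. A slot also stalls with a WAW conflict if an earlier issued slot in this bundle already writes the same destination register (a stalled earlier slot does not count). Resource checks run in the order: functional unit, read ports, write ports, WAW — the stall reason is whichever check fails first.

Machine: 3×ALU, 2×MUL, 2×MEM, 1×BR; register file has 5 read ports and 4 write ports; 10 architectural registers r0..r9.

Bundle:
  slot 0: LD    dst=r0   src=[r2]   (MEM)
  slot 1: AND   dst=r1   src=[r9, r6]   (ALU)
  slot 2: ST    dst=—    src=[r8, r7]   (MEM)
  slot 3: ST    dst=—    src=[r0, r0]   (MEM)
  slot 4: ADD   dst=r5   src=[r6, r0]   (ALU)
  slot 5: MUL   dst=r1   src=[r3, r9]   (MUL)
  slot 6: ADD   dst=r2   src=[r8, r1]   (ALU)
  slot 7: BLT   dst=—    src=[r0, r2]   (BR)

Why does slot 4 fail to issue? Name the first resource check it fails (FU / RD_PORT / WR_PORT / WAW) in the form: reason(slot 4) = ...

[0] MEM needs rd=1 wr=1: ok; after: ALU=3 MUL=2 MEM=1 BR=1, R=4, W=3
[1] ALU needs rd=2 wr=1: ok; after: ALU=2 MUL=2 MEM=1 BR=1, R=2, W=2
[2] MEM needs rd=2 wr=0: ok; after: ALU=2 MUL=2 MEM=0 BR=1, R=0, W=2
[3] MEM needs rd=1 wr=0: FU; after: ALU=2 MUL=2 MEM=0 BR=1, R=0, W=2
[4] ALU needs rd=2 wr=1: RD_PORT; after: ALU=2 MUL=2 MEM=0 BR=1, R=0, W=2
[5] MUL needs rd=2 wr=1: RD_PORT; after: ALU=2 MUL=2 MEM=0 BR=1, R=0, W=2
[6] ALU needs rd=2 wr=1: RD_PORT; after: ALU=2 MUL=2 MEM=0 BR=1, R=0, W=2
[7] BR needs rd=2 wr=0: RD_PORT; after: ALU=2 MUL=2 MEM=0 BR=1, R=0, W=2

reason(slot 4) = RD_PORT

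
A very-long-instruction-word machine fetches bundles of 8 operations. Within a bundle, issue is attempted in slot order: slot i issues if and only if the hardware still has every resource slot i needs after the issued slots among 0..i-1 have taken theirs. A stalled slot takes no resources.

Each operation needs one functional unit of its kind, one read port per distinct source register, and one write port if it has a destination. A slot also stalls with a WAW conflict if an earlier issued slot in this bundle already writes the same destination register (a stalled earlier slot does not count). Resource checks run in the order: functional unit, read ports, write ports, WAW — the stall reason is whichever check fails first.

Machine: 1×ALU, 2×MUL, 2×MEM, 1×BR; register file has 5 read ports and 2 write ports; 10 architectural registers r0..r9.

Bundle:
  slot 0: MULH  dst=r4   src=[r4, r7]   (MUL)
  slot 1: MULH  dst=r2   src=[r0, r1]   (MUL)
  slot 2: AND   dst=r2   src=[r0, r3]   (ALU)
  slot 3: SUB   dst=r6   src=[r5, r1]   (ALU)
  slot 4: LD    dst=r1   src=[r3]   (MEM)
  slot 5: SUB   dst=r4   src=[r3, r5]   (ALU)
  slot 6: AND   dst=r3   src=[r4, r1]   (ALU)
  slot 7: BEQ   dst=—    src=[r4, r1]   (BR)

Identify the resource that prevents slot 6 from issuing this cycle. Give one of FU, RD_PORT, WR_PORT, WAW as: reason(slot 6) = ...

reason(slot 6) = RD_PORT

(0) want 1×MUL +2rd +1wr — yes → AL1|MU1|ME2|BR1|rd3|wr1
(1) want 1×MUL +2rd +1wr — yes → AL1|MU0|ME2|BR1|rd1|wr0
(2) want 1×ALU +2rd +1wr — RD_PORT → AL1|MU0|ME2|BR1|rd1|wr0
(3) want 1×ALU +2rd +1wr — RD_PORT → AL1|MU0|ME2|BR1|rd1|wr0
(4) want 1×MEM +1rd +1wr — WR_PORT → AL1|MU0|ME2|BR1|rd1|wr0
(5) want 1×ALU +2rd +1wr — RD_PORT → AL1|MU0|ME2|BR1|rd1|wr0
(6) want 1×ALU +2rd +1wr — RD_PORT → AL1|MU0|ME2|BR1|rd1|wr0
(7) want 1×BR +2rd +0wr — RD_PORT → AL1|MU0|ME2|BR1|rd1|wr0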